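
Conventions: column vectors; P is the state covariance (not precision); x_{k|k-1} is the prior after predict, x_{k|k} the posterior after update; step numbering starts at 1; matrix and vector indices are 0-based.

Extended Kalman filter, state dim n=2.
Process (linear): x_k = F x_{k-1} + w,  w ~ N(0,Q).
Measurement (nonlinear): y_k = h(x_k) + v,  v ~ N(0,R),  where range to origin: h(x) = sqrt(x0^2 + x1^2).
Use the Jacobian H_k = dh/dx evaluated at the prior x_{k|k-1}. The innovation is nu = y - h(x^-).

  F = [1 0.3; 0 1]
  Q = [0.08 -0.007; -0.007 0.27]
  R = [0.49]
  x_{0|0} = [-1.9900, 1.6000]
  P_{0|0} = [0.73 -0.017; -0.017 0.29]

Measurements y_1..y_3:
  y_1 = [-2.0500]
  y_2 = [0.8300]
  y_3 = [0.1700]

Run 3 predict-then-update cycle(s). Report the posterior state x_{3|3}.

step 1: x^-=[-1.5100, 1.6000]  P^-=[0.8259 0.0630; 0.0630 0.5600]  H_jac=[-0.6864 0.7273]  S=[1.1124]  K=[-0.4684; 0.3273]  nu=[-4.2500]  x^+=[0.4808, 0.2092]  P^+=[0.5818 0.2335; 0.2335 0.4409]
step 2: x^-=[0.5435, 0.2092]  P^-=[0.8416 0.3588; 0.3588 0.7109]  H_jac=[0.9333 0.3592]  S=[1.5553]  K=[0.5879; 0.3795]  nu=[0.2476]  x^+=[0.6891, 0.3031]  P^+=[0.3041 0.0118; 0.0118 0.4869]
step 3: x^-=[0.7800, 0.3031]  P^-=[0.4350 0.1509; 0.1509 0.7569]  H_jac=[0.9321 0.3622]  S=[1.0692]  K=[0.4304; 0.3880]  nu=[-0.6669]  x^+=[0.4930, 0.0444]  P^+=[0.2370 -0.0276; -0.0276 0.5960]

x_post = [0.4930, 0.0444]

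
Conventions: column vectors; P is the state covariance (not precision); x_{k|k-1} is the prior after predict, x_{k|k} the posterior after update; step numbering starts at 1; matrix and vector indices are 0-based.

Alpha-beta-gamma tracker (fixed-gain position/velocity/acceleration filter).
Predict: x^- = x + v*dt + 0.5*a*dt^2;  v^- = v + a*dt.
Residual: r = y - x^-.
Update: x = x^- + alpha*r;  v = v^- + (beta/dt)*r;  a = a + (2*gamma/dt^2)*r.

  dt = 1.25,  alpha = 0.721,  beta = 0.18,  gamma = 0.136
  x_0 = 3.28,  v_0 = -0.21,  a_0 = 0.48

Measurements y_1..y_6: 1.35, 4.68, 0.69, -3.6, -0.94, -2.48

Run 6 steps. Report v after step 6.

v_post = -2.5228

step 1: x_pred=3.3925  r=-2.0425  x^+=1.9199  v^+=0.0959  a^+=0.1244
step 2: x_pred=2.1369  r=2.5431  x^+=3.9705  v^+=0.6176  a^+=0.5671
step 3: x_pred=5.1856  r=-4.4956  x^+=1.9443  v^+=0.6792  a^+=-0.2155
step 4: x_pred=2.6249  r=-6.2249  x^+=-1.8632  v^+=-0.4865  a^+=-1.2991
step 5: x_pred=-3.4863  r=2.5463  x^+=-1.6504  v^+=-1.7437  a^+=-0.8558
step 6: x_pred=-4.4987  r=2.0187  x^+=-3.0432  v^+=-2.5228  a^+=-0.5044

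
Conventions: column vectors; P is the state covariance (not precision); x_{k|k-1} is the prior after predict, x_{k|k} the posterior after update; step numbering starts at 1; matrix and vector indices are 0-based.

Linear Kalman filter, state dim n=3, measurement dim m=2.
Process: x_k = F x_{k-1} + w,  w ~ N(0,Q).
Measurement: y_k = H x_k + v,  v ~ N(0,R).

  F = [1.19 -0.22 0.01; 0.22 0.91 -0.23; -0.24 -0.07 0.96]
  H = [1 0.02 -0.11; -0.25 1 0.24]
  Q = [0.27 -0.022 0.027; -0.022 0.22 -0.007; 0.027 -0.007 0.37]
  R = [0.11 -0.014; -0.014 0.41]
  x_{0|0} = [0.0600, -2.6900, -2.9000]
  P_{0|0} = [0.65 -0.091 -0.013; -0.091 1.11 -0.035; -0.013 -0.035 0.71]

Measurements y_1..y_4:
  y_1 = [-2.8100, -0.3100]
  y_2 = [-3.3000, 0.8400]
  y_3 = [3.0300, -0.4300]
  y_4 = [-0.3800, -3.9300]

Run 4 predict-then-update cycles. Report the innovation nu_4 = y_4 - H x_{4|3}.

innov = [-2.3805, -3.0689]

step 1: x^-=[0.6342, -1.7677, -2.6101]  P^-=[1.2918 -0.1684 -0.1394; -0.1684 1.1877 -0.2821; -0.1394 -0.2821 1.0749]  S=[1.4404 -0.5167; -0.5167 1.7059]  K=[0.8916 -0.0376; 0.1857 0.7375; -0.2025 -0.0551]  nu=[-3.6960, 2.2427]  x^+=[-2.7455, -0.8000, -1.9852]  P^+=[0.1096 -0.0235 0.0958; -0.0235 0.3518 -0.2411; 0.0958 -0.2411 1.0221]
step 2: x^-=[-3.1109, -0.8755, -1.1908]  P^-=[0.4580 -0.1307 0.1719; -0.1307 0.6525 -0.4444; 0.1719 -0.4444 1.3075]  S=[0.5430 -0.1873; -0.1873 0.9979]  K=[0.7841 -0.0572; 0.0784 0.5945; -0.0264 -0.1789]  nu=[-0.3025, 1.2235]  x^+=[-3.4182, -0.1718, -1.4017]  P^+=[0.1041 -0.0437 0.1469; -0.0437 0.3140 -0.3427; 0.1469 -0.3427 1.2770]
step 3: x^-=[-4.0439, -0.5859, -0.5133]  P^-=[0.4606 -0.1661 0.2558; -0.1661 0.6637 -0.5700; 0.2558 -0.5700 1.5313]  S=[0.5290 -0.1932; -0.1932 0.9694]  K=[0.7856 -0.0702; 0.0472 0.5957; 0.0466 -0.2656]  nu=[7.0291, -0.7318]  x^+=[1.5297, -0.6902, 0.0090]  P^+=[0.1080 -0.0554 0.1774; -0.0554 0.3293 -0.4149; 0.1774 -0.4149 1.4570]
step 4: x^-=[1.9722, -0.2936, -0.3102]  P^-=[0.4741 -0.1932 0.3071; -0.1932 0.7085 -0.6643; 0.3071 -0.6643 1.6927]  S=[0.5325 -0.2033; -0.2033 0.9866]  K=[0.7896 -0.0786; 0.0349 0.6127; 0.0787 -0.3231]  nu=[-2.3805, -3.0689]  x^+=[0.3337, -2.2571, 0.4942]  P^+=[0.1107 -0.0626 0.1958; -0.0626 0.3462 -0.4629; 0.1958 -0.4629 1.5761]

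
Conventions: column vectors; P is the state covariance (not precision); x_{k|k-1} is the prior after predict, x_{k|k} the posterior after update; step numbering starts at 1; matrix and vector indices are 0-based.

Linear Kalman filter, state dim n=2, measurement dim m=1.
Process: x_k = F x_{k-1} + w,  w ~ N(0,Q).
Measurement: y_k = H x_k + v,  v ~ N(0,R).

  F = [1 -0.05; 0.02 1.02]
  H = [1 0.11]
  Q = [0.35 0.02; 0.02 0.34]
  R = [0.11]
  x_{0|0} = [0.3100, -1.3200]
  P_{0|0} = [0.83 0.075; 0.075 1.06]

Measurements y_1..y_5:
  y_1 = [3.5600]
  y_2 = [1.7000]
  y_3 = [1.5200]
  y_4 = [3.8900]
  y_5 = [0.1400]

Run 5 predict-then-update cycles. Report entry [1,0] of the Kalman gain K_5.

step 1: x^-=[0.3760, -1.3402]  P^-=[1.1751 0.0590; 0.0590 1.4462]  S=[1.3156]  K=[0.8982; 0.1657]  nu=[3.3314]  x^+=[3.3681, -0.7881]  P^+=[0.1139 -0.1369; -0.1369 1.4101]
step 2: x^-=[3.4075, -0.7365]  P^-=[0.4811 -0.1891; -0.1891 1.8015]  S=[0.5713]  K=[0.8057; 0.0158]  nu=[-1.6265]  x^+=[2.0970, -0.7622]  P^+=[0.1102 -0.1964; -0.1964 1.8014]
step 3: x^-=[2.1352, -0.7355]  P^-=[0.4844 -0.2698; -0.2698 2.2062]  S=[0.5617]  K=[0.8095; -0.0483]  nu=[-0.5342]  x^+=[1.7027, -0.7097]  P^+=[0.1163 -0.2478; -0.2478 2.2049]
step 4: x^-=[1.7382, -0.6899]  P^-=[0.4966 -0.3427; -0.3427 2.6239]  S=[0.5630]  K=[0.8152; -0.0960]  nu=[2.2277]  x^+=[3.5541, -0.9038]  P^+=[0.1225 -0.2986; -0.2986 2.6187]
step 5: x^-=[3.5993, -0.8507]  P^-=[0.5089 -0.4154; -0.4154 3.0523]  S=[0.5645]  K=[0.8206; -0.1411]  nu=[-3.3657]  x^+=[0.8372, -0.3759]  P^+=[0.1288 -0.3500; -0.3500 3.0411]

K[1,0] = -0.1411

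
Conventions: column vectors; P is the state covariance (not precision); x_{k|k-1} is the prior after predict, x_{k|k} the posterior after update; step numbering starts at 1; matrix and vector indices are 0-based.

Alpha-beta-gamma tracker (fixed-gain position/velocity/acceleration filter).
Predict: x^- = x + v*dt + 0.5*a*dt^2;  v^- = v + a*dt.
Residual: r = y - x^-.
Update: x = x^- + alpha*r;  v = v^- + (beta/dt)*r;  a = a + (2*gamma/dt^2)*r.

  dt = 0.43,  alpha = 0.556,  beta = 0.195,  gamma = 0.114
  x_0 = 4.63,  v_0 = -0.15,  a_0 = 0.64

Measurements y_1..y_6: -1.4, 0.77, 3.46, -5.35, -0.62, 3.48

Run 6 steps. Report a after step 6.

step 1: x_pred=4.6247  r=-6.0247  x^+=1.2750  v^+=-2.6069  a^+=-6.7890
step 2: x_pred=-0.4737  r=1.2437  x^+=0.2178  v^+=-4.9622  a^+=-5.2554
step 3: x_pred=-2.4018  r=5.8618  x^+=0.8574  v^+=-4.5638  a^+=1.9727
step 4: x_pred=-0.9227  r=-4.4273  x^+=-3.3843  v^+=-5.7232  a^+=-3.4866
step 5: x_pred=-6.1676  r=5.5476  x^+=-3.0831  v^+=-4.7067  a^+=3.3542
step 6: x_pred=-4.7969  r=8.2769  x^+=-0.1950  v^+=0.4891  a^+=13.5604

a_post = 13.5604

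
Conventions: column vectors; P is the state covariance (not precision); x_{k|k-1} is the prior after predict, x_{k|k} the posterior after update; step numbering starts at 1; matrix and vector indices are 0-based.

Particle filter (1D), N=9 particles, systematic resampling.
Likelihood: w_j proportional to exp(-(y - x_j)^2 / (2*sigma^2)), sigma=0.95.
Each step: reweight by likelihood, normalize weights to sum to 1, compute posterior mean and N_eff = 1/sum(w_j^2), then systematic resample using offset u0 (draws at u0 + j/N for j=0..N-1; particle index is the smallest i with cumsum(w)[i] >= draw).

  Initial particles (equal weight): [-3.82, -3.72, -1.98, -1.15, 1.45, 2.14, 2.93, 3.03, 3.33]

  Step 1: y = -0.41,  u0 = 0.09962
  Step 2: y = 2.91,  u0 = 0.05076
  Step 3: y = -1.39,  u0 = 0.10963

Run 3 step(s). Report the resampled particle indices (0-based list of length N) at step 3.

step 1: w=[0.0014, 0.0020, 0.2171, 0.6280, 0.1251, 0.0232, 0.0018, 0.0012, 0.0004]  mean=-0.9234  Neff=2.1850  idx=[2, 2, 3, 3, 3, 3, 3, 4, 5]
step 2: w=[0.0000, 0.0000, 0.0001, 0.0001, 0.0001, 0.0001, 0.0001, 0.2988, 0.7007]  mean=1.9321  Neff=1.7234  idx=[7, 7, 7, 8, 8, 8, 8, 8, 8]
step 3: w=[0.2836, 0.2836, 0.2836, 0.0248, 0.0248, 0.0248, 0.0248, 0.0248, 0.0248]  mean=1.5529  Neff=4.0806  idx=[0, 0, 1, 1, 1, 2, 2, 4, 8]

resampled_idx = [0, 0, 1, 1, 1, 2, 2, 4, 8]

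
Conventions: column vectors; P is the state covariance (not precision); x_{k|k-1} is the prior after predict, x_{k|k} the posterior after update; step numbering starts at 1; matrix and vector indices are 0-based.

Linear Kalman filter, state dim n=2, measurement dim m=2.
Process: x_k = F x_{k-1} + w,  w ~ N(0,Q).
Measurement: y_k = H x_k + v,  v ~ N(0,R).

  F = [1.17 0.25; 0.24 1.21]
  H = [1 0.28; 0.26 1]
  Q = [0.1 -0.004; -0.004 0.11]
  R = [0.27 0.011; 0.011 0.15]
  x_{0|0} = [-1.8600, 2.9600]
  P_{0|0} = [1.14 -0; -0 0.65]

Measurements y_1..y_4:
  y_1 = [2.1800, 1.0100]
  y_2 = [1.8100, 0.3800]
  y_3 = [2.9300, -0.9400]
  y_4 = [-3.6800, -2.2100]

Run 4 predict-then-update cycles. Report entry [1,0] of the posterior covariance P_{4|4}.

P_post[1,0] = -0.0284

step 1: x^-=[-1.4362, 3.1352]  P^-=[1.7012 0.5127; 0.5127 1.1273]  S=[2.3467 1.3190; 1.3190 1.6590]  K=[0.8362 -0.0892; -0.1340 0.8665]  nu=[2.7383, -1.7518]  x^+=[1.0100, 1.2504]  P^+=[0.2437 -0.0675; -0.0675 0.1461]
step 2: x^-=[1.4943, 1.7554]  P^-=[0.4032 0.0089; 0.0089 0.2986]  S=[0.7017 0.2091; 0.2091 0.4806]  K=[0.5833 -0.0170; -0.0628 0.6536]  nu=[-0.1758, -1.7639]  x^+=[1.4217, 0.6135]  P^+=[0.1685 -0.0399; -0.0399 0.1077]
step 3: x^-=[1.8168, 1.0835]  P^-=[0.3140 0.0170; 0.0170 0.2542]  S=[0.6135 0.1820; 0.1820 0.4343]  K=[0.5165 0.0106; -0.0377 0.6114]  nu=[0.8098, -2.4959]  x^+=[2.2087, -0.4730]  P^+=[0.1483 -0.0313; -0.0313 0.0994]
step 4: x^-=[2.4659, -0.0422]  P^-=[0.2910 0.0215; 0.0215 0.2459]  S=[0.5923 0.1786; 0.1786 0.4268]  K=[0.4952 0.0204; -0.0287 0.6014]  nu=[-6.1341, -2.8089]  x^+=[-0.6294, -1.5552]  P^+=[0.1419 -0.0284; -0.0284 0.0973]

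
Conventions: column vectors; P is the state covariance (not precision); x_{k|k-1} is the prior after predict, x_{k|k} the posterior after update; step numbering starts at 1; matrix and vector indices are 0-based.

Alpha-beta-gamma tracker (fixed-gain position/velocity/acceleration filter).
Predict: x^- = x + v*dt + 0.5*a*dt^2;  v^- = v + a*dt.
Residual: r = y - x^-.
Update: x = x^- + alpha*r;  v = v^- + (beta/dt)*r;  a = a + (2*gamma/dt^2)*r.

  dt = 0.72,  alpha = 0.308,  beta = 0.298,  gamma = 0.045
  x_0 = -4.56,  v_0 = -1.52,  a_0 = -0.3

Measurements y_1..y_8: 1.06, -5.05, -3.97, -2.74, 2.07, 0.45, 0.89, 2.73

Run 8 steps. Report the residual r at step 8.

resid = -1.7913

step 1: x_pred=-5.7322  r=6.7922  x^+=-3.6402  v^+=1.0752  a^+=0.8792
step 2: x_pred=-2.6381  r=-2.4119  x^+=-3.3810  v^+=0.7100  a^+=0.4605
step 3: x_pred=-2.7505  r=-1.2195  x^+=-3.1261  v^+=0.5368  a^+=0.2487
step 4: x_pred=-2.6751  r=-0.0649  x^+=-2.6951  v^+=0.6890  a^+=0.2375
step 5: x_pred=-2.1375  r=4.2075  x^+=-0.8416  v^+=2.6014  a^+=0.9679
step 6: x_pred=1.2823  r=-0.8323  x^+=1.0260  v^+=2.9538  a^+=0.8234
step 7: x_pred=3.3662  r=-2.4762  x^+=2.6035  v^+=2.5219  a^+=0.3935
step 8: x_pred=4.5213  r=-1.7913  x^+=3.9696  v^+=2.0638  a^+=0.0826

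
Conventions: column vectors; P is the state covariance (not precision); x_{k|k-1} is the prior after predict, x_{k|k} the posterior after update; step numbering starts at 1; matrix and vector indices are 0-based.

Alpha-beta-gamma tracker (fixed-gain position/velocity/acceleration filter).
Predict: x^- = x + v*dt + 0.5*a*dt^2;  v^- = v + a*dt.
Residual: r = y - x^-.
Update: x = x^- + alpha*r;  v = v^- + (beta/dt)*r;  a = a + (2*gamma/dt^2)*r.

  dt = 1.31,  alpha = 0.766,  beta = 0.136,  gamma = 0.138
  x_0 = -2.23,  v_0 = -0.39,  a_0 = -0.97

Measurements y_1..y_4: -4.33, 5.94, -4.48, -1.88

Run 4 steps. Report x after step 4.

step 1: x_pred=-3.5732  r=-0.7568  x^+=-4.1529  v^+=-1.7393  a^+=-1.0917
step 2: x_pred=-7.3681  r=13.3081  x^+=2.8259  v^+=-1.7878  a^+=1.0486
step 3: x_pred=1.3836  r=-5.8636  x^+=-3.1079  v^+=-1.0229  a^+=0.1056
step 4: x_pred=-4.3573  r=2.4773  x^+=-2.4597  v^+=-0.6274  a^+=0.5040

x_post = -2.4597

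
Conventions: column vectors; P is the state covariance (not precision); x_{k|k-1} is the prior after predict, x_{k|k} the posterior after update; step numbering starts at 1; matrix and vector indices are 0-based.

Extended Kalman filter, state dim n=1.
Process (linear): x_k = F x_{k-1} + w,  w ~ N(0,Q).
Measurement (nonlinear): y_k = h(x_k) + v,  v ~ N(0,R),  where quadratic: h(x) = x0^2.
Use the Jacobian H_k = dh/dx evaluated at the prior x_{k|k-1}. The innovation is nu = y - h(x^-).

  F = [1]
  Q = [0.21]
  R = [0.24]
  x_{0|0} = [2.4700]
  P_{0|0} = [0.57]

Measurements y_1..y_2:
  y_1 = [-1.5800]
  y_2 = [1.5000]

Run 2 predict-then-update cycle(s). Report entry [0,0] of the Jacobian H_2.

step 1: x^-=[2.4700]  P^-=[0.7800]  H_jac=[4.9400]  S=[19.2748]  K=[0.1999]  nu=[-7.6809]  x^+=[0.9345]  P^+=[0.0097]
step 2: x^-=[0.9345]  P^-=[0.2197]  H_jac=[1.8690]  S=[1.0075]  K=[0.4076]  nu=[0.6267]  x^+=[1.1899]  P^+=[0.0523]

H_jac[0,0] = 1.8690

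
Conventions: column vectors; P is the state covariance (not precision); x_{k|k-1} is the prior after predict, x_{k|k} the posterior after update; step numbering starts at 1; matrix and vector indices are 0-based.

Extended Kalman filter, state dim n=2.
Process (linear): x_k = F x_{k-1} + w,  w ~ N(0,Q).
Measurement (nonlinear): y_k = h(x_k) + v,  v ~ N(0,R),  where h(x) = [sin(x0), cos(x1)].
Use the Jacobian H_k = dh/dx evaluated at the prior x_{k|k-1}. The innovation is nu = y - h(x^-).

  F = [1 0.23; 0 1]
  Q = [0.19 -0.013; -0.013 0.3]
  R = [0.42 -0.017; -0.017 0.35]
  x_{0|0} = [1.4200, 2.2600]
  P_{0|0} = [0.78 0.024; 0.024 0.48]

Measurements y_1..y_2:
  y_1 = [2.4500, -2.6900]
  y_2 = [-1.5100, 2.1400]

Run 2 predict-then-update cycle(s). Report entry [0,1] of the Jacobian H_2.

H_jac[0,1] = 0.0000

step 1: x^-=[1.9398, 2.2600]  P^-=[1.0064 0.1214; 0.1214 0.7800]  H_jac=[-0.3607 0.0000; 0.0000 -0.7718]  S=[0.5509 0.0168; 0.0168 0.8146]  K=[-0.6558 -0.1015; -0.0570 -0.7378]  nu=[1.5173, -2.0541]  x^+=[1.1532, 3.6891]  P^+=[0.7589 0.0316; 0.0316 0.3334]
step 2: x^-=[2.0017, 3.6891]  P^-=[0.9810 0.0953; 0.0953 0.6334]  H_jac=[-0.4177 0.0000; 0.0000 0.5205]  S=[0.5912 -0.0377; -0.0377 0.5216]  K=[-0.6903 0.0452; -0.0271 0.6301]  nu=[-2.4186, 2.9938]  x^+=[3.8064, 5.6410]  P^+=[0.6959 0.0529; 0.0529 0.4245]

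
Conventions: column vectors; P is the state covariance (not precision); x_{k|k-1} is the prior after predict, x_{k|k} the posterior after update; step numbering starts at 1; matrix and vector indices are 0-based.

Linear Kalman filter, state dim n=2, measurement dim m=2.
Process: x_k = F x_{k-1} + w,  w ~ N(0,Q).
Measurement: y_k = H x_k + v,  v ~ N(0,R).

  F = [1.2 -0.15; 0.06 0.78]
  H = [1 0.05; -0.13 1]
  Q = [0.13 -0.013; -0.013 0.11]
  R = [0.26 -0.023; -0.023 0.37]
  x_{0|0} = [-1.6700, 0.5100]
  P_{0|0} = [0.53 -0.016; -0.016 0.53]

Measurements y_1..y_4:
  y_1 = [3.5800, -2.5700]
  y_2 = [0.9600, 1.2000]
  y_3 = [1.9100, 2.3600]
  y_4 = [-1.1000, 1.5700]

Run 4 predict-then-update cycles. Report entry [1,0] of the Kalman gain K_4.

K[1,0] = 0.0213

step 1: x^-=[-2.0805, 0.2976]  P^-=[0.9109 -0.0517; -0.0517 0.4329]  S=[1.1668 -0.1711; -0.1711 0.8317]  K=[0.7717 -0.0457; 0.0534 0.5395]  nu=[5.6456, -3.1381]  x^+=[2.4200, -1.0941]  P^+=[0.2021 -0.0084; -0.0084 0.1973]
step 2: x^-=[3.0681, -0.7082]  P^-=[0.4285 -0.0293; -0.0293 0.2300]  S=[0.6862 -0.0963; -0.0963 0.6148]  K=[0.6165 -0.0417; 0.0280 0.3846]  nu=[-2.0727, 2.3070]  x^+=[1.6941, 0.1211]  P^+=[0.1617 -0.0086; -0.0086 0.1406]
step 3: x^-=[2.0147, 0.1961]  P^-=[0.3691 -0.0258; -0.0258 0.1953]  S=[0.6270 -0.0868; -0.0868 0.5782]  K=[0.5810 -0.0403; 0.0225 0.3469]  nu=[-0.1145, 2.4258]  x^+=[1.8504, 1.0351]  P^+=[0.1524 -0.0085; -0.0085 0.1267]
step 4: x^-=[2.0652, 0.9184]  P^-=[0.3554 -0.0247; -0.0247 0.1869]  S=[0.6134 -0.0844; -0.0844 0.5693]  K=[0.5719 -0.0398; 0.0213 0.3370]  nu=[-3.2112, 0.9201]  x^+=[0.1922, 1.1600]  P^+=[0.1500 -0.0084; -0.0084 0.1231]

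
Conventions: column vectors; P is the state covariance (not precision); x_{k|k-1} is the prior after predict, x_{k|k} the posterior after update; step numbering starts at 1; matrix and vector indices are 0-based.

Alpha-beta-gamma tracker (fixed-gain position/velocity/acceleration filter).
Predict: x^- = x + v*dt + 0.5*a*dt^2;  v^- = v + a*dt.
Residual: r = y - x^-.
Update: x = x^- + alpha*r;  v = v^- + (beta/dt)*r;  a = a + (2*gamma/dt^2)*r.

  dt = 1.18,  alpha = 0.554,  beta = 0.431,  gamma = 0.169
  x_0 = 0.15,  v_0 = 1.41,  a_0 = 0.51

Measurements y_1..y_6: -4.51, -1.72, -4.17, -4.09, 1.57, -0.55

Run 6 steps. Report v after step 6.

v_post = 3.7948

step 1: x_pred=2.1689  r=-6.6789  x^+=-1.5312  v^+=-0.4277  a^+=-1.1113
step 2: x_pred=-2.8096  r=1.0896  x^+=-2.2059  v^+=-1.3410  a^+=-0.8468
step 3: x_pred=-4.3779  r=0.2079  x^+=-4.2627  v^+=-2.2643  a^+=-0.7963
step 4: x_pred=-7.4890  r=3.3990  x^+=-5.6059  v^+=-1.9625  a^+=0.0288
step 5: x_pred=-7.9016  r=9.4716  x^+=-2.6543  v^+=1.5310  a^+=2.3280
step 6: x_pred=0.7730  r=-1.3230  x^+=0.0401  v^+=3.7948  a^+=2.0068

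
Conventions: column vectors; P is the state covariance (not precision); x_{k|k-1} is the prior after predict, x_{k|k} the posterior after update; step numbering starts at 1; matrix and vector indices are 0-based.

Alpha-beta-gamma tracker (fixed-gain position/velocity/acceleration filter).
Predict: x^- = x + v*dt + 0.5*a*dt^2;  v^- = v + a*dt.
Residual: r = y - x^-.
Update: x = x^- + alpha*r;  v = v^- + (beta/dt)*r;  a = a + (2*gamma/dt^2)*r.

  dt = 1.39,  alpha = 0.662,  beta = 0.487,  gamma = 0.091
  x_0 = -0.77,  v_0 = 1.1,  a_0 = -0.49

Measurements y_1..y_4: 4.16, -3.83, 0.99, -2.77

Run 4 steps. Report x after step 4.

x_post = -2.7921

step 1: x_pred=0.2856  r=3.8744  x^+=2.8505  v^+=1.7763  a^+=-0.1250
step 2: x_pred=5.1988  r=-9.0288  x^+=-0.7783  v^+=-1.5608  a^+=-0.9755
step 3: x_pred=-3.8902  r=4.8802  x^+=-0.6595  v^+=-1.2070  a^+=-0.5158
step 4: x_pred=-2.8355  r=0.0655  x^+=-2.7921  v^+=-1.9010  a^+=-0.5097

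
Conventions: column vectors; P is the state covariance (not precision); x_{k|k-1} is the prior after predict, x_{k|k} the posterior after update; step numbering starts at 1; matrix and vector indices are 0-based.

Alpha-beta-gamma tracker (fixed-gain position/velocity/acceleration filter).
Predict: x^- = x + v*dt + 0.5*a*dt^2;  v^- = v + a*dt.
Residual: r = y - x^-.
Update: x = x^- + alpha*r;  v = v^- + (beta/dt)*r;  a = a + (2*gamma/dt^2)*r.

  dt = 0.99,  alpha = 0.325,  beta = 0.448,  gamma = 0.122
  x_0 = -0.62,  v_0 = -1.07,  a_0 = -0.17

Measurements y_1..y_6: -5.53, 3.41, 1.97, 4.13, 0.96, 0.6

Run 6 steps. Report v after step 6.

v_post = -1.2607

step 1: x_pred=-1.7626  r=-3.7674  x^+=-2.9870  v^+=-2.9431  a^+=-1.1079
step 2: x_pred=-6.4436  r=9.8536  x^+=-3.2412  v^+=0.4191  a^+=1.3452
step 3: x_pred=-2.1671  r=4.1371  x^+=-0.8226  v^+=3.6230  a^+=2.3752
step 4: x_pred=3.9281  r=0.2019  x^+=3.9937  v^+=6.0657  a^+=2.4254
step 5: x_pred=11.1874  r=-10.2274  x^+=7.8635  v^+=3.8387  a^+=-0.1207
step 6: x_pred=11.6047  r=-11.0047  x^+=8.0282  v^+=-1.2607  a^+=-2.8604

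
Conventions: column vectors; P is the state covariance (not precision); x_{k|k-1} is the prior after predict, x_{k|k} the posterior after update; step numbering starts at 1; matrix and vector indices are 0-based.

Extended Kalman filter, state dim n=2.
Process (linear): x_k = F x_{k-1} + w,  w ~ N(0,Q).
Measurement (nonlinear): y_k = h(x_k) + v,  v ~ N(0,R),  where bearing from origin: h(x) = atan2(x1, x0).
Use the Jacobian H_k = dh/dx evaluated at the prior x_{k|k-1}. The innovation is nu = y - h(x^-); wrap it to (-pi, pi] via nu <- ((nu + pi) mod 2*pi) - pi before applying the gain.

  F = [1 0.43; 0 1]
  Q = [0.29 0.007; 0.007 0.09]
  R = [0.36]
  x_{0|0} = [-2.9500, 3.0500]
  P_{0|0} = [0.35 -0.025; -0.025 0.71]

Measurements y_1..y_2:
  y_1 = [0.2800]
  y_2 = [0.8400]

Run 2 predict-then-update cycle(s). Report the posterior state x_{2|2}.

step 1: x^-=[-1.6385, 3.0500]  P^-=[0.7498 0.2873; 0.2873 0.8000]  H_jac=[-0.2544 -0.1367]  S=[0.4435]  K=[-0.5187; -0.4114]  nu=[-1.7838]  x^+=[-0.7132, 3.7839]  P^+=[0.6304 0.1927; 0.1927 0.7249]
step 2: x^-=[0.9139, 3.7839]  P^-=[1.2202 0.5114; 0.5114 0.8149]  H_jac=[-0.2497 0.0603]  S=[0.4236]  K=[-0.6464; -0.1854]  nu=[-0.4938]  x^+=[1.2331, 3.8754]  P^+=[1.0432 0.4606; 0.4606 0.8004]

x_post = [1.2331, 3.8754]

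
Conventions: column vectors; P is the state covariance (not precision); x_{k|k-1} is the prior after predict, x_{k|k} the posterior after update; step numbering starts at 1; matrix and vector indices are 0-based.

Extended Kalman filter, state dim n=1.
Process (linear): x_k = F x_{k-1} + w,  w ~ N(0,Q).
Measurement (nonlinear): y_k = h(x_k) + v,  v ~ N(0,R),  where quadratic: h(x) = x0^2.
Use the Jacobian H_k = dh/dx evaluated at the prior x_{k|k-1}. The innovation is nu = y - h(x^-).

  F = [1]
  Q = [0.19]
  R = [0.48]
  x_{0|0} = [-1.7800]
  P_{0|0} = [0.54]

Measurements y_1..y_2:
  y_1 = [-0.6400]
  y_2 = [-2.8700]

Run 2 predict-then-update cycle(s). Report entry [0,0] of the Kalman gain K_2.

K[0,0] = -0.3427

step 1: x^-=[-1.7800]  P^-=[0.7300]  H_jac=[-3.5600]  S=[9.7317]  K=[-0.2670]  nu=[-3.8084]  x^+=[-0.7630]  P^+=[0.0360]
step 2: x^-=[-0.7630]  P^-=[0.2260]  H_jac=[-1.5260]  S=[1.0063]  K=[-0.3427]  nu=[-3.4522]  x^+=[0.4202]  P^+=[0.1078]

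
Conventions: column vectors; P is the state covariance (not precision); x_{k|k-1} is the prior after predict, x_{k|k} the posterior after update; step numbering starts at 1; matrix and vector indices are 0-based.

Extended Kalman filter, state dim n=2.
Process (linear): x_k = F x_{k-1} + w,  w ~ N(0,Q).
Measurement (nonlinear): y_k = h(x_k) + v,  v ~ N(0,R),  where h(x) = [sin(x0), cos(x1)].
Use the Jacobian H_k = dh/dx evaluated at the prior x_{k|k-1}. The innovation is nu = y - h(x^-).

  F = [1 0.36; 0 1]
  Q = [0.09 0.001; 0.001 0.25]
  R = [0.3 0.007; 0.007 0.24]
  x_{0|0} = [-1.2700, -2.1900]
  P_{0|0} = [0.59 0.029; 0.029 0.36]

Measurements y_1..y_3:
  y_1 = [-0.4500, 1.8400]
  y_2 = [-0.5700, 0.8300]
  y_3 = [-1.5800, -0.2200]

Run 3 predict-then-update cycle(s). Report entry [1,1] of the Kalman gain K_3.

K[1,1] = 0.7312

step 1: x^-=[-2.0584, -2.1900]  P^-=[0.7475 0.1596; 0.1596 0.6100]  H_jac=[-0.4685 0.0000; 0.0000 0.8143]  S=[0.4641 -0.0539; -0.0539 0.6445]  K=[-0.7384 0.1399; -0.0723 0.7647]  nu=[0.4335, 2.4204]  x^+=[-2.0398, -0.3705]  P^+=[0.4707 0.0349; 0.0349 0.2247]
step 2: x^-=[-2.1732, -0.3705]  P^-=[0.6150 0.1168; 0.1168 0.4747]  H_jac=[-0.5667 0.0000; 0.0000 0.3621]  S=[0.4975 -0.0170; -0.0170 0.3023]  K=[-0.6971 0.1008; -0.1139 0.5624]  nu=[0.2540, -0.1021]  x^+=[-2.3606, -0.4569]  P^+=[0.3678 0.0533; 0.0533 0.3705]
step 3: x^-=[-2.5250, -0.4569]  P^-=[0.5442 0.1877; 0.1877 0.6205]  H_jac=[-0.8159 0.0000; 0.0000 0.4412]  S=[0.6623 -0.0606; -0.0606 0.3608]  K=[-0.6596 0.1188; -0.1644 0.7312]  nu=[-1.0018, -1.1174]  x^+=[-1.9971, -1.1093]  P^+=[0.2415 0.0542; 0.0542 0.3952]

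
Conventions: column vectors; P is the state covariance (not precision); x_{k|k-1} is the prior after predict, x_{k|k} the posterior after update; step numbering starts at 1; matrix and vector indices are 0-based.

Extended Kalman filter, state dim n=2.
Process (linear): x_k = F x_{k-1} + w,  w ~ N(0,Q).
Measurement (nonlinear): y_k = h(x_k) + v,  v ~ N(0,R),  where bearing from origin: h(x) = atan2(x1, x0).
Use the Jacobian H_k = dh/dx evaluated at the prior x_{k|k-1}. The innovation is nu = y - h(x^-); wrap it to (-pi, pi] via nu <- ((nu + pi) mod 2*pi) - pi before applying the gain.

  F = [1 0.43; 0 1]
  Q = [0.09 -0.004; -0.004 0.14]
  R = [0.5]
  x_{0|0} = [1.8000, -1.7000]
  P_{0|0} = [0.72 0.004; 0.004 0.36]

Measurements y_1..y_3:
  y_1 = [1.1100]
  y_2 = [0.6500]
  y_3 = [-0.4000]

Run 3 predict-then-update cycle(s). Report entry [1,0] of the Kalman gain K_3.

step 1: x^-=[1.0690, -1.7000]  P^-=[0.8800 0.1548; 0.1548 0.5000]  H_jac=[0.4215 0.2651]  S=[0.7261]  K=[0.5674; 0.2724]  nu=[2.1195]  x^+=[2.2716, -1.1227]  P^+=[0.6462 0.0426; 0.0426 0.4461]
step 2: x^-=[1.7888, -1.1227]  P^-=[0.8553 0.2304; 0.2304 0.5861]  H_jac=[0.2517 0.4011]  S=[0.6950]  K=[0.4427; 0.4217]  nu=[1.2105]  x^+=[2.3248, -0.6122]  P^+=[0.7191 0.1007; 0.1007 0.4625]
step 3: x^-=[2.0615, -0.6122]  P^-=[0.9812 0.2955; 0.2955 0.6025]  H_jac=[0.1324 0.4458]  S=[0.6718]  K=[0.3895; 0.4580]  nu=[-0.1113]  x^+=[2.0181, -0.6632]  P^+=[0.8793 0.1757; 0.1757 0.4616]

K[1,0] = 0.4580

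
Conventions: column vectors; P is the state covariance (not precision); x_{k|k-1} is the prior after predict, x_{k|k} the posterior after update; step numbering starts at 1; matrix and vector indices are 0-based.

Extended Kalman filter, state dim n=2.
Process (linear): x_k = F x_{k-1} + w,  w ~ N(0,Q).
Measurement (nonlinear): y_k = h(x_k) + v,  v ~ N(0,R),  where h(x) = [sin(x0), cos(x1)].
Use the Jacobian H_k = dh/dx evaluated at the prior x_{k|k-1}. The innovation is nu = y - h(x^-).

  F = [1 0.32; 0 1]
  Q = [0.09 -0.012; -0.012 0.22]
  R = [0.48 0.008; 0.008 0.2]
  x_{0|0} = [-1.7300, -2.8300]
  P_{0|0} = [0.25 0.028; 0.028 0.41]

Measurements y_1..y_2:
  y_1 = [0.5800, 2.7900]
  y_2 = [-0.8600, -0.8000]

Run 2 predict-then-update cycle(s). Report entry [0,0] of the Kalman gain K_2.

K[0,0] = -0.4572

step 1: x^-=[-2.6356, -2.8300]  P^-=[0.3999 0.1472; 0.1472 0.6300]  H_jac=[-0.8747 0.0000; 0.0000 0.3066]  S=[0.7860 -0.0315; -0.0315 0.2592]  K=[-0.4402 0.1206; -0.1346 0.7288]  nu=[1.0647, 3.7418]  x^+=[-2.6529, -0.2464]  P^+=[0.2405 0.0672; 0.0672 0.4719]
step 2: x^-=[-2.7317, -0.2464]  P^-=[0.4218 0.2062; 0.2062 0.6919]  H_jac=[-0.9172 0.0000; 0.0000 0.2439]  S=[0.8348 -0.0381; -0.0381 0.2412]  K=[-0.4572 0.1363; -0.1960 0.6688]  nu=[-0.4615, -1.7698]  x^+=[-2.7619, -1.3397]  P^+=[0.2381 0.0967; 0.0967 0.5419]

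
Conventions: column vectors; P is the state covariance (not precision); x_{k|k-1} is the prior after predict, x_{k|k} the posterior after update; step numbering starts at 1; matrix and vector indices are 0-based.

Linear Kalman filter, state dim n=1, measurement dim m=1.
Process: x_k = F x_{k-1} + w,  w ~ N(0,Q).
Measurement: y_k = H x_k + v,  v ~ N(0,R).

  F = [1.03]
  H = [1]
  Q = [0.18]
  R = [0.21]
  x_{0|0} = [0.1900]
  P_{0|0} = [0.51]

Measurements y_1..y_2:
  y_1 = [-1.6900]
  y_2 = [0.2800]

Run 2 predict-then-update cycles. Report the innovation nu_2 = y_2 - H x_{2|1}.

innov = [1.5826]

step 1: x^-=[0.1957]  P^-=[0.7211]  S=[0.9311]  K=[0.7745]  nu=[-1.8857]  x^+=[-1.2647]  P^+=[0.1626]
step 2: x^-=[-1.3026]  P^-=[0.3525]  S=[0.5625]  K=[0.6267]  nu=[1.5826]  x^+=[-0.3108]  P^+=[0.1316]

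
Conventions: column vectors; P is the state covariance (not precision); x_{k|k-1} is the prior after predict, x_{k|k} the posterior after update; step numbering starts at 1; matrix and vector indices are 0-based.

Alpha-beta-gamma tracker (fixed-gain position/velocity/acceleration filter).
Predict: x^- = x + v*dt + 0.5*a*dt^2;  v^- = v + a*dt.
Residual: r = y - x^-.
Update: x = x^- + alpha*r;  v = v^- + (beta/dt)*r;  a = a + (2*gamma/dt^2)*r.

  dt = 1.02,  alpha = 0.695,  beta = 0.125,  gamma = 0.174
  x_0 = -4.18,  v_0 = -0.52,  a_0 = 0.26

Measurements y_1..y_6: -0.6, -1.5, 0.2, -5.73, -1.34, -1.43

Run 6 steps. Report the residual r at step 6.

resid = 0.6099

step 1: x_pred=-4.5751  r=3.9751  x^+=-1.8124  v^+=0.2324  a^+=1.5896
step 2: x_pred=-0.7485  r=-0.7515  x^+=-1.2708  v^+=1.7617  a^+=1.3383
step 3: x_pred=1.2223  r=-1.0223  x^+=0.5118  v^+=3.0014  a^+=0.9963
step 4: x_pred=4.0915  r=-9.8215  x^+=-2.7344  v^+=2.8141  a^+=-2.2889
step 5: x_pred=-1.0547  r=-0.2853  x^+=-1.2530  v^+=0.4445  a^+=-2.3843
step 6: x_pred=-2.0399  r=0.6099  x^+=-1.6160  v^+=-1.9127  a^+=-2.1803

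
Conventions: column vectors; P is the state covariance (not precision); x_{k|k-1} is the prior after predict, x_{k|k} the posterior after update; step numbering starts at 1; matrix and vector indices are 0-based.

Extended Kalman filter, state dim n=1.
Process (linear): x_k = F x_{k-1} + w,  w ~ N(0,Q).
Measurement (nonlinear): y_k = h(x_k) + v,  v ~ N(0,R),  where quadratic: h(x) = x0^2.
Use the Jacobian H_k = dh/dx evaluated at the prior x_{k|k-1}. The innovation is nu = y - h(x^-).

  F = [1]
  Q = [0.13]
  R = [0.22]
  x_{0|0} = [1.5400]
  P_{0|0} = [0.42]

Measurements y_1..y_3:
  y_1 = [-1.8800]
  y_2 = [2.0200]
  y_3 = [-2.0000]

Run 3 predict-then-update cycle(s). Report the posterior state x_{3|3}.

step 1: x^-=[1.5400]  P^-=[0.5500]  H_jac=[3.0800]  S=[5.4375]  K=[0.3115]  nu=[-4.2516]  x^+=[0.2155]  P^+=[0.0223]
step 2: x^-=[0.2155]  P^-=[0.1523]  H_jac=[0.4309]  S=[0.2483]  K=[0.2643]  nu=[1.9736]  x^+=[0.7370]  P^+=[0.1349]
step 3: x^-=[0.7370]  P^-=[0.2649]  H_jac=[1.4740]  S=[0.7956]  K=[0.4908]  nu=[-2.5432]  x^+=[-0.5112]  P^+=[0.0733]

x_post = [-0.5112]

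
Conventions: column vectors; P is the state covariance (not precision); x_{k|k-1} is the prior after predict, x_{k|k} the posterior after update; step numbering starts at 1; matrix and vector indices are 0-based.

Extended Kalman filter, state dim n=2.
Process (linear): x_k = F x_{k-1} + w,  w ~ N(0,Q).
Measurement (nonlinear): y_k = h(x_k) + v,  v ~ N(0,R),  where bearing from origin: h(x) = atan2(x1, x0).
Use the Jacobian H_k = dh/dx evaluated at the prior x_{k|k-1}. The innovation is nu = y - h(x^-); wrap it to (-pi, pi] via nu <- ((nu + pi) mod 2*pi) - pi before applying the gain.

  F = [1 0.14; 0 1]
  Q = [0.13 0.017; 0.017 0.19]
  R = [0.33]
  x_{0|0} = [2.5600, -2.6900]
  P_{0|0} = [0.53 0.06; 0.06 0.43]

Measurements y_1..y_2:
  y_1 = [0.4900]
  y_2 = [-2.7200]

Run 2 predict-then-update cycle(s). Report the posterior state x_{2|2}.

x_post = [1.5793, -3.1808]

step 1: x^-=[2.1834, -2.6900]  P^-=[0.6852 0.1372; 0.1372 0.6200]  H_jac=[0.2241 0.1819]  S=[0.3961]  K=[0.4507; 0.3623]  nu=[1.3790]  x^+=[2.8049, -2.1904]  P^+=[0.6048 0.0725; 0.0725 0.5680]
step 2: x^-=[2.4982, -2.1904]  P^-=[0.7662 0.1690; 0.1690 0.7580]  H_jac=[0.1984 0.2263]  S=[0.4142]  K=[0.4594; 0.4952]  nu=[-2.0002]  x^+=[1.5793, -3.1808]  P^+=[0.6788 0.0748; 0.0748 0.6564]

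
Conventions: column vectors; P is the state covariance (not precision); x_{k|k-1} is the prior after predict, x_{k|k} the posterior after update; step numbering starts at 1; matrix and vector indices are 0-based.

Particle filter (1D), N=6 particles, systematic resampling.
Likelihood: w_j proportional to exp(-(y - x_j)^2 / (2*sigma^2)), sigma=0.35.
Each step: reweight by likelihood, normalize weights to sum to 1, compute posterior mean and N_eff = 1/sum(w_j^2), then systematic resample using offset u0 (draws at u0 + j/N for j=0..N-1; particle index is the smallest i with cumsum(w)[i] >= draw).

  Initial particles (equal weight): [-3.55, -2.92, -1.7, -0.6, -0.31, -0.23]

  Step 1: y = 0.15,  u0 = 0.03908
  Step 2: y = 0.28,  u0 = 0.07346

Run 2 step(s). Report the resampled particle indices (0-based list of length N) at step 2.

step 1: w=[0.0000, 0.0000, 0.0000, 0.0935, 0.3915, 0.5150]  mean=-0.2959  Neff=2.3405  idx=[3, 4, 4, 5, 5, 5]
step 2: w=[0.0271, 0.1545, 0.1545, 0.2213, 0.2213, 0.2213]  mean=-0.2648  Neff=5.1181  idx=[1, 2, 3, 4, 4, 5]

resampled_idx = [1, 2, 3, 4, 4, 5]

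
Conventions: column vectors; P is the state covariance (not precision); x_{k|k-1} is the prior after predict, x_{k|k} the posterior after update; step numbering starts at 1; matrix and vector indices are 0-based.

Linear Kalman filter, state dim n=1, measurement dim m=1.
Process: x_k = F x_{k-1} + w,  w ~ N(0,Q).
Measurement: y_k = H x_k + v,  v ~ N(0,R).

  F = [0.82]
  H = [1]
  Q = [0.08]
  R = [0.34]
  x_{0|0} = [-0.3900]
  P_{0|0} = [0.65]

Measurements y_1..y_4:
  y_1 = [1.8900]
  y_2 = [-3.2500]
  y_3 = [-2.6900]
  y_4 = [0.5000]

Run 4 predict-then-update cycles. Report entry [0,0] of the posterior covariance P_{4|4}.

P_post[0,0] = 0.1069

step 1: x^-=[-0.3198]  P^-=[0.5171]  S=[0.8571]  K=[0.6033]  nu=[2.2098]  x^+=[1.0134]  P^+=[0.2051]
step 2: x^-=[0.8310]  P^-=[0.2179]  S=[0.5579]  K=[0.3906]  nu=[-4.0810]  x^+=[-0.7631]  P^+=[0.1328]
step 3: x^-=[-0.6257]  P^-=[0.1693]  S=[0.5093]  K=[0.3324]  nu=[-2.0643]  x^+=[-1.3119]  P^+=[0.1130]
step 4: x^-=[-1.0758]  P^-=[0.1560]  S=[0.4960]  K=[0.3145]  nu=[1.5758]  x^+=[-0.5802]  P^+=[0.1069]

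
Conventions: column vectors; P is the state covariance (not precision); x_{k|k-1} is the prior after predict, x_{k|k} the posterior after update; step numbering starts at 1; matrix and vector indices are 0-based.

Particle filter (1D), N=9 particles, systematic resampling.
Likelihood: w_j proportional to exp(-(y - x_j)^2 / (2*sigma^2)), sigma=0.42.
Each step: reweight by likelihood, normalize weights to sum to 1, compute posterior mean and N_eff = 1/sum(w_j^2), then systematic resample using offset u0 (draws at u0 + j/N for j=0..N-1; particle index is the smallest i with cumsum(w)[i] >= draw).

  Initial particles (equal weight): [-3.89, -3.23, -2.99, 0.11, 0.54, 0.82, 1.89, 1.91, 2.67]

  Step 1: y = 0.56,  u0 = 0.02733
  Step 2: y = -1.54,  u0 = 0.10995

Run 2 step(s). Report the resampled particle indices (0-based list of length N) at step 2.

step 1: w=[0.0000, 0.0000, 0.0000, 0.2347, 0.4162, 0.3440, 0.0028, 0.0024, 0.0000]  mean=0.5424  Neff=2.8850  idx=[3, 3, 4, 4, 4, 4, 5, 5, 5]
step 2: w=[0.4894, 0.4894, 0.0052, 0.0052, 0.0052, 0.0052, 0.0002, 0.0002, 0.0002]  mean=0.1193  Neff=2.0872  idx=[0, 0, 0, 0, 1, 1, 1, 1, 5]

resampled_idx = [0, 0, 0, 0, 1, 1, 1, 1, 5]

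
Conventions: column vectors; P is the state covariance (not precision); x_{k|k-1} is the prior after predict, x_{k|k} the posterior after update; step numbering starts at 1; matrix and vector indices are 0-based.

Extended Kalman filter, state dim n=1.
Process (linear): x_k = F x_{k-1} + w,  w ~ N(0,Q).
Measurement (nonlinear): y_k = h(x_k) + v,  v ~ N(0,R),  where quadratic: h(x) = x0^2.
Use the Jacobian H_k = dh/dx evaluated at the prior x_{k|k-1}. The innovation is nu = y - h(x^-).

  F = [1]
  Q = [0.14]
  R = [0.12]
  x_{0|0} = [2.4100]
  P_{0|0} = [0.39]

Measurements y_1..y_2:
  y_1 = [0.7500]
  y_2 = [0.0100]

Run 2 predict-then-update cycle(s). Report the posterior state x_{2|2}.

x_post = [0.7566]

step 1: x^-=[2.4100]  P^-=[0.5300]  H_jac=[4.8200]  S=[12.4332]  K=[0.2055]  nu=[-5.0581]  x^+=[1.3707]  P^+=[0.0051]
step 2: x^-=[1.3707]  P^-=[0.1451]  H_jac=[2.7415]  S=[1.2106]  K=[0.3286]  nu=[-1.8689]  x^+=[0.7566]  P^+=[0.0144]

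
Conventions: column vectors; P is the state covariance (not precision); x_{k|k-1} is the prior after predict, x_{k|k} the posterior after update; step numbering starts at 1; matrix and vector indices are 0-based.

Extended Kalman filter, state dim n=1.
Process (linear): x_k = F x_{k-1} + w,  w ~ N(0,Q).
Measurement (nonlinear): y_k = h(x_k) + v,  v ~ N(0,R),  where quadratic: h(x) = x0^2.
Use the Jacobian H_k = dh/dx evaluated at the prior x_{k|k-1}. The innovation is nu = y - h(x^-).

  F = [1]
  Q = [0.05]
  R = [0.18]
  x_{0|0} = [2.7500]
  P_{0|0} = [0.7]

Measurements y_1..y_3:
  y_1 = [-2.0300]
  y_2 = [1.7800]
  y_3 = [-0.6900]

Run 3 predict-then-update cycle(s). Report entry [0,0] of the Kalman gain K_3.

K[0,0] = 0.2910

step 1: x^-=[2.7500]  P^-=[0.7500]  H_jac=[5.5000]  S=[22.8675]  K=[0.1804]  nu=[-9.5925]  x^+=[1.0196]  P^+=[0.0059]
step 2: x^-=[1.0196]  P^-=[0.0559]  H_jac=[2.0393]  S=[0.4125]  K=[0.2764]  nu=[0.7403]  x^+=[1.2243]  P^+=[0.0244]
step 3: x^-=[1.2243]  P^-=[0.0744]  H_jac=[2.4485]  S=[0.6260]  K=[0.2910]  nu=[-2.1888]  x^+=[0.5874]  P^+=[0.0214]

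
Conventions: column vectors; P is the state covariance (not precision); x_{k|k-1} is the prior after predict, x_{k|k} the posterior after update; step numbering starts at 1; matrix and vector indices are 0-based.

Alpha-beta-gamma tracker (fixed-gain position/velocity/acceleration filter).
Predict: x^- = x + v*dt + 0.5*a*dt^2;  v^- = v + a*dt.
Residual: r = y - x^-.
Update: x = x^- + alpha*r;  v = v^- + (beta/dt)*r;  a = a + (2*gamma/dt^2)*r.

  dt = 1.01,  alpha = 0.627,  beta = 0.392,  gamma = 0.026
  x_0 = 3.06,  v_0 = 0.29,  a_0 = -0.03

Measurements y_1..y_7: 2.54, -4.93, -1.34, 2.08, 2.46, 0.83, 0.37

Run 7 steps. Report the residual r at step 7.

resid = -2.2911

step 1: x_pred=3.3376  r=-0.7976  x^+=2.8375  v^+=-0.0499  a^+=-0.0707
step 2: x_pred=2.7511  r=-7.6811  x^+=-2.0649  v^+=-3.1024  a^+=-0.4622
step 3: x_pred=-5.4341  r=4.0941  x^+=-2.8671  v^+=-1.9802  a^+=-0.2535
step 4: x_pred=-4.9964  r=7.0764  x^+=-0.5595  v^+=0.5102  a^+=0.1072
step 5: x_pred=0.0105  r=2.4495  x^+=1.5463  v^+=1.5692  a^+=0.2321
step 6: x_pred=3.2496  r=-2.4196  x^+=1.7325  v^+=0.8645  a^+=0.1087
step 7: x_pred=2.6611  r=-2.2911  x^+=1.2246  v^+=0.0851  a^+=-0.0081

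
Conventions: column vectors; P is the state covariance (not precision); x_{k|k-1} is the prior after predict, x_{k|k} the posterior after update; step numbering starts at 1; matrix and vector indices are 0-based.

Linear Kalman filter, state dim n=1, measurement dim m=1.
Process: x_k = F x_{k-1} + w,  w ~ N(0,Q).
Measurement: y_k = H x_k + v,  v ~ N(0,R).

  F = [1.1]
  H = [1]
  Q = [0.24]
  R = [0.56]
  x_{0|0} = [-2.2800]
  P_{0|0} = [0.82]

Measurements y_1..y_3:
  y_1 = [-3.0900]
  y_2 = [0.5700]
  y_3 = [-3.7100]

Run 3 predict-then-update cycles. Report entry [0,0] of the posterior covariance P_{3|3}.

step 1: x^-=[-2.5080]  P^-=[1.2322]  S=[1.7922]  K=[0.6875]  nu=[-0.5820]  x^+=[-2.9081]  P^+=[0.3850]
step 2: x^-=[-3.1990]  P^-=[0.7059]  S=[1.2659]  K=[0.5576]  nu=[3.7690]  x^+=[-1.0973]  P^+=[0.3123]
step 3: x^-=[-1.2071]  P^-=[0.6178]  S=[1.1778]  K=[0.5246]  nu=[-2.5029]  x^+=[-2.5200]  P^+=[0.2938]

P_post[0,0] = 0.2938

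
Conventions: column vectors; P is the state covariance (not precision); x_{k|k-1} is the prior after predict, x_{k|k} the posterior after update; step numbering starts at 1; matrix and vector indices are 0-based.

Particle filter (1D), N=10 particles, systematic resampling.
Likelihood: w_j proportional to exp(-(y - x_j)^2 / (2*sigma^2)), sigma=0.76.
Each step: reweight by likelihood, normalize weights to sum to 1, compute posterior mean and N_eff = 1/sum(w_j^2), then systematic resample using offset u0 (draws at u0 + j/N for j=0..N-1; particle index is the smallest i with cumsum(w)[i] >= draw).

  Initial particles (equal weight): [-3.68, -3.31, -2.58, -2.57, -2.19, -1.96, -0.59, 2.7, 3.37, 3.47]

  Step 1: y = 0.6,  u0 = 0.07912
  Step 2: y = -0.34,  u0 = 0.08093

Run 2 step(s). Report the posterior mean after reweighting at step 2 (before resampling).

post_mean = -0.5899

step 1: w=[0.0000, 0.0000, 0.0005, 0.0005, 0.0037, 0.0107, 0.9100, 0.0682, 0.0040, 0.0025]  mean=-0.3622  Neff=1.2007  idx=[6, 6, 6, 6, 6, 6, 6, 6, 6, 7]
step 2: w=[0.1111, 0.1111, 0.1111, 0.1111, 0.1111, 0.1111, 0.1111, 0.1111, 0.1111, 0.0000]  mean=-0.5899  Neff=9.0007  idx=[0, 1, 2, 3, 4, 5, 6, 7, 7, 8]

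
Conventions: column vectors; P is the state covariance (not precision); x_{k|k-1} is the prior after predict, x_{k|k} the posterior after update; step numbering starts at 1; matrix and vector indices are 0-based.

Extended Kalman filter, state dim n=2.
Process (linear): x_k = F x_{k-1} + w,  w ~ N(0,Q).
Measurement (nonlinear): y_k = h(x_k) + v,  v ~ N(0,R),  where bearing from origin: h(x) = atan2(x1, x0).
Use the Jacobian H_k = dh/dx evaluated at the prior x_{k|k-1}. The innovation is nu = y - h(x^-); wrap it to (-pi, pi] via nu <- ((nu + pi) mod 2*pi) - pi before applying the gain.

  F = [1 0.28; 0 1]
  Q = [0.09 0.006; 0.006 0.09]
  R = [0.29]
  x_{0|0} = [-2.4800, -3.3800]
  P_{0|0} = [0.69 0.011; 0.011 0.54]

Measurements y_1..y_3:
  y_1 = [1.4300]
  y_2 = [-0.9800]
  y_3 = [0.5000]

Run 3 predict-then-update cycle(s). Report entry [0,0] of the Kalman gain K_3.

K[0,0] = 0.0963

step 1: x^-=[-3.4264, -3.3800]  P^-=[0.8285 0.1682; 0.1682 0.6300]  H_jac=[0.1459 -0.1479]  S=[0.3142]  K=[0.3056; -0.2185]  nu=[-2.4902]  x^+=[-4.1874, -2.8359]  P^+=[0.7992 0.1892; 0.1892 0.6150]
step 2: x^-=[-4.9815, -2.8359]  P^-=[1.0433 0.3674; 0.3674 0.7050]  H_jac=[0.0863 -0.1516]  S=[0.3044]  K=[0.1129; -0.2470]  nu=[1.6441]  x^+=[-4.7959, -3.2420]  P^+=[1.0394 0.3759; 0.3759 0.6864]
step 3: x^-=[-5.7037, -3.2420]  P^-=[1.3937 0.5741; 0.5741 0.7764]  H_jac=[0.0753 -0.1325]  S=[0.3001]  K=[0.0963; -0.1988]  nu=[3.1247]  x^+=[-5.4027, -3.8631]  P^+=[1.3909 0.5798; 0.5798 0.7646]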